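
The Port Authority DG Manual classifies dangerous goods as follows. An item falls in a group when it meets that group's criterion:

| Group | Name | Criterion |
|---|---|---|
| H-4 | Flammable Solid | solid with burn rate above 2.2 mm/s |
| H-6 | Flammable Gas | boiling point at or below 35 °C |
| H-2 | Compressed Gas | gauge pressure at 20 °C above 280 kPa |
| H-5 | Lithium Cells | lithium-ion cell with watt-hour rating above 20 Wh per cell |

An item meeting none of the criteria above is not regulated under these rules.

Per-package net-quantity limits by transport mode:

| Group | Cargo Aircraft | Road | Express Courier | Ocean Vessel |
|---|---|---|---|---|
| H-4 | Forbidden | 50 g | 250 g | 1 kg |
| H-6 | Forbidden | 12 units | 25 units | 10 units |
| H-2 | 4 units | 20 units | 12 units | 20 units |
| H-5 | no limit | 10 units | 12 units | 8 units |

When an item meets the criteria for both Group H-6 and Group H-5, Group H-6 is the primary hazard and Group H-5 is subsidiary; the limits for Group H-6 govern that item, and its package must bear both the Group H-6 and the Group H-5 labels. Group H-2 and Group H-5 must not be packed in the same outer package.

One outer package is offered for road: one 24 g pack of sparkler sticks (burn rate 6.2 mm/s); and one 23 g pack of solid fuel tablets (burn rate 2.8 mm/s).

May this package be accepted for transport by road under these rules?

With burn rate 6.2 mm/s (> 2.2 mm/s), the sparkler sticks fall in Group H-4.
Solid fuel tablets: burn rate 2.8 mm/s > 2.2 mm/s → Group H-4 (Flammable Solid).
Group H-4 net quantity: 24 g + 23 g = 47 g.
That is within the Group H-4 road limit of 50 g.

Yes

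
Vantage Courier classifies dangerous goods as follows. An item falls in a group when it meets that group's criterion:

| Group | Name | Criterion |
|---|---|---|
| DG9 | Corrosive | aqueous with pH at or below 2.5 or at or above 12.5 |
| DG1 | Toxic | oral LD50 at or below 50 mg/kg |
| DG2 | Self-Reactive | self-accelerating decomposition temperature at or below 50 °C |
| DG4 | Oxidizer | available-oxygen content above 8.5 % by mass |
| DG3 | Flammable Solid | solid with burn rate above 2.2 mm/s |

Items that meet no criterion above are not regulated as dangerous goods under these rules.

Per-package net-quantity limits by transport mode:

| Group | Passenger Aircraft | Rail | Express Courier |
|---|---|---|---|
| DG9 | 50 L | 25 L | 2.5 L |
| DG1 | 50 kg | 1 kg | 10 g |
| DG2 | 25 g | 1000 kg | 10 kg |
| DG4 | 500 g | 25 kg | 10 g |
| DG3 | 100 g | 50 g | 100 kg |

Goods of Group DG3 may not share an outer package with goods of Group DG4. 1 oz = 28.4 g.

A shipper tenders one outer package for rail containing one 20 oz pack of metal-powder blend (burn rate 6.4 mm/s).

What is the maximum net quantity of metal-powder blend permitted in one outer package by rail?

50 g

With burn rate 6.4 mm/s (> 2.2 mm/s), the metal-powder blend falls in Group DG3.
The rail limit for Group DG3 is 50 g.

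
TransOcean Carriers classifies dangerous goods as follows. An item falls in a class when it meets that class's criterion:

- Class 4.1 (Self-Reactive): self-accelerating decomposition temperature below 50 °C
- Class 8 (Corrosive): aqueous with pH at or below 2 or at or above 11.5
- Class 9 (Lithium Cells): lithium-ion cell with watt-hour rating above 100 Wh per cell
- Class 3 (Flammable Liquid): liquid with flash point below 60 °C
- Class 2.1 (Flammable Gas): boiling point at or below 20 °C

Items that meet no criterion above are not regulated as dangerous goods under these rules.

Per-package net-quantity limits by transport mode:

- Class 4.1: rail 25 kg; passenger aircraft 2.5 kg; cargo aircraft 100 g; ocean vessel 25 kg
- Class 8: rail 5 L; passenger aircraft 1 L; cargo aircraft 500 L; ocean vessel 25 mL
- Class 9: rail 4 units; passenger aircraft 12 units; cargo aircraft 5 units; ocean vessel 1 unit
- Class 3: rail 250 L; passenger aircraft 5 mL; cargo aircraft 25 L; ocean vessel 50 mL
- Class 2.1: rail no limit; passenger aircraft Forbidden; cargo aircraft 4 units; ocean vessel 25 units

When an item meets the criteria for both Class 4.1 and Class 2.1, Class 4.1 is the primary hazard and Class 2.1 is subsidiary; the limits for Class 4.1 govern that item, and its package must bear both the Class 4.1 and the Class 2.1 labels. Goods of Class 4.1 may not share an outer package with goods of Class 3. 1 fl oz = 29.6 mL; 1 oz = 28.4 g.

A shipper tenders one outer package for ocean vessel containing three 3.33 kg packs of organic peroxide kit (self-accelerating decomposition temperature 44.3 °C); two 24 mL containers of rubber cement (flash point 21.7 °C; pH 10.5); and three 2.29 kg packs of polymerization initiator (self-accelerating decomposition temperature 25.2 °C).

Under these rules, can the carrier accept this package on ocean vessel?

No

Organic peroxide kit: self-accelerating decomposition temperature 44.3 °C < 50 °C → Class 4.1 (Self-Reactive).
The rubber cement has flash point 21.7 °C, which is < 60 °C, so it is Class 3 (Flammable Liquid).
Polymerization initiator: self-accelerating decomposition temperature 25.2 °C < 50 °C → Class 4.1 (Self-Reactive).
Class 4.1 net quantity: (three 3.33 kg packs = 9.99 kg) + (three 2.29 kg packs = 6.87 kg) = 16.86 kg.
16.86 kg ≤ 25 kg (ocean vessel limit, Class 4.1) — within limit.
Class 3 quantity: two 24 mL containers = 48 mL.
That is within the Class 3 ocean vessel limit of 50 mL.
Class 4.1 and Class 3 may not share an outer package.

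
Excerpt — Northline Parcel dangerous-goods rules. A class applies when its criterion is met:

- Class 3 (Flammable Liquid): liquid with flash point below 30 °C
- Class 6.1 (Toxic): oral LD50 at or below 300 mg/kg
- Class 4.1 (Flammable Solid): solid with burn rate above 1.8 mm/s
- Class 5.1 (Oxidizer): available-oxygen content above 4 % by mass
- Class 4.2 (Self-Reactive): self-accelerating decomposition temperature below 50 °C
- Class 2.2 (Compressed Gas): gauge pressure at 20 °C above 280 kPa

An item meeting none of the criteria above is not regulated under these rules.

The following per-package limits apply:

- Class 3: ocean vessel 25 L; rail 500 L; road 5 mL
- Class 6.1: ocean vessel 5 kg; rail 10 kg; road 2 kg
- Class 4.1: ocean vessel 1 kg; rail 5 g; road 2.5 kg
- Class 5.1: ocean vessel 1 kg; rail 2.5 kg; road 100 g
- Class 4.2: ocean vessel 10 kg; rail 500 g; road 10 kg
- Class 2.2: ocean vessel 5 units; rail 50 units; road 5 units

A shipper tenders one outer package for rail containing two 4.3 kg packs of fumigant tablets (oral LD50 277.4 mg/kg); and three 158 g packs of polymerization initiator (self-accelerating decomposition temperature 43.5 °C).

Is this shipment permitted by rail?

The fumigant tablets have oral LD50 277.4 mg/kg, which is ≤ 300 mg/kg, so they are Class 6.1 (Toxic).
Polymerization initiator: self-accelerating decomposition temperature 43.5 °C < 50 °C → Class 4.2 (Self-Reactive).
Class 6.1 quantity: two 4.3 kg packs = 8.6 kg.
8.6 kg ≤ 10 kg (rail limit, Class 6.1) — within limit.
Class 4.2 quantity: three 158 g packs = 474 g.
474 g ≤ 500 g (rail limit, Class 4.2) — within limit.
Every hazard class is within its rail limit and no segregation rule is violated.

Yes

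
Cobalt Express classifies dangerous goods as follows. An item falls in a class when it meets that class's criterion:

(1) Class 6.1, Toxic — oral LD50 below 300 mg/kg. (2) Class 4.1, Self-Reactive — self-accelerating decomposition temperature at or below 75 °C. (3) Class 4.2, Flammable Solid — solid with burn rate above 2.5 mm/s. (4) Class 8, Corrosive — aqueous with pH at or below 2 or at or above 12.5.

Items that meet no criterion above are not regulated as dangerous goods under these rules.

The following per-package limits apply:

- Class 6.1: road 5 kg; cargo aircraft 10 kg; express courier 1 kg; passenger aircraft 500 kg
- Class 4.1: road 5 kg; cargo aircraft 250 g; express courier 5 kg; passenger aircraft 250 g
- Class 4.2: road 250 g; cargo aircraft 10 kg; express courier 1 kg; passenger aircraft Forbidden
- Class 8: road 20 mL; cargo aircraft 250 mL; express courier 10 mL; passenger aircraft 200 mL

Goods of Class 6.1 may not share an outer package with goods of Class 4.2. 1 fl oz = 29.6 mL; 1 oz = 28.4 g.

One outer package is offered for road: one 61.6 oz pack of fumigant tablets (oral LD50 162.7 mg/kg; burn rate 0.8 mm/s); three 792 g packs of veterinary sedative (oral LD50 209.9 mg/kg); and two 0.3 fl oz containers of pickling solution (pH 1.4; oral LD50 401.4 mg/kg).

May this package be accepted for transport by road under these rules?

The fumigant tablets have oral LD50 162.7 mg/kg, which is < 300 mg/kg, so they are Class 6.1 (Toxic).
The veterinary sedative has oral LD50 209.9 mg/kg, which is < 300 mg/kg, so it is Class 6.1 (Toxic).
Pickling solution: pH 1.4 ≤ 2 → Class 8 (Corrosive).
Class 6.1 net quantity: (one 61.6 oz pack = 1749.44 g) + (three 792 g packs = 2.376 kg) = 4125.44 g.
4125.44 g ≤ 5 kg (road limit, Class 6.1) — within limit.
Class 8 quantity: two 0.3 fl oz containers = 17.76 mL.
17.76 mL is within the road limit of 20 mL for Class 8.
The segregation rule (Class 6.1 with Class 4.2) does not apply to Class 6.1 with Class 8.
Every hazard class is within its road limit and no segregation rule is violated.

Yes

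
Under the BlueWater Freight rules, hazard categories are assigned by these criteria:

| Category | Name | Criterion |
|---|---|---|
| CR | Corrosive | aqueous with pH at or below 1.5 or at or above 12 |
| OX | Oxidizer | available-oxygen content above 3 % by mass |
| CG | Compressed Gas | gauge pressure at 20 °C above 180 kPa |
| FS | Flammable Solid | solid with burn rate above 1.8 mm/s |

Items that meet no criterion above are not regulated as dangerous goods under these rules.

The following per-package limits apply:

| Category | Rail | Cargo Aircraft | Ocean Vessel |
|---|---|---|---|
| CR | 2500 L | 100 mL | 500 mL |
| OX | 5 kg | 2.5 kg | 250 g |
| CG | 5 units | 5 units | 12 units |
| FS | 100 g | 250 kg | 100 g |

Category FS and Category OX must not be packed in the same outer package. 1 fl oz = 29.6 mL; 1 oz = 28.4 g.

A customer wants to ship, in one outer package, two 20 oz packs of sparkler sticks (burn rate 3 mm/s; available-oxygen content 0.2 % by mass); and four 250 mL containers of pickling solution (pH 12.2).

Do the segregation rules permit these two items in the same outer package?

Yes

Sparkler sticks: burn rate 3 mm/s > 1.8 mm/s → Category FS (Flammable Solid).
With pH 12.2 (≥ 12), the pickling solution falls in Category CR.
No segregation rule bars Category FS with Category CR.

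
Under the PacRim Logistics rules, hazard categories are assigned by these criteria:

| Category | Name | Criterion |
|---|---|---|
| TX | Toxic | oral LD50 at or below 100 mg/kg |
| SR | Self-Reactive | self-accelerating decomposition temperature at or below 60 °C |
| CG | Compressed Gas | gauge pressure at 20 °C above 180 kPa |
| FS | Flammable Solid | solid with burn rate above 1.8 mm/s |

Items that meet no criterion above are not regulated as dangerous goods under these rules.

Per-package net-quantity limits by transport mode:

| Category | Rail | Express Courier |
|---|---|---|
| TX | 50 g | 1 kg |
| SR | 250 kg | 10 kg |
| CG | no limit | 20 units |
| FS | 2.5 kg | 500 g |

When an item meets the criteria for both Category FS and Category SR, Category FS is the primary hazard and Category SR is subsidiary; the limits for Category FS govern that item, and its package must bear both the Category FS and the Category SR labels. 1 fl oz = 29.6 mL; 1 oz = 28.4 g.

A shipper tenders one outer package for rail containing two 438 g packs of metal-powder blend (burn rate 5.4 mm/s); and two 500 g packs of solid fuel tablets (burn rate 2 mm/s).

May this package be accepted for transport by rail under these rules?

Yes

Burn rate 5.4 mm/s meets the Category FS criterion (Flammable Solid), so the metal-powder blend is Category FS.
Solid fuel tablets: burn rate 2 mm/s > 1.8 mm/s → Category FS (Flammable Solid).
Category FS net quantity: (two 438 g packs = 876 g) + (two 500 g packs = 1 kg) = 1.876 kg.
1.876 kg is within the rail limit of 2.5 kg for Category FS.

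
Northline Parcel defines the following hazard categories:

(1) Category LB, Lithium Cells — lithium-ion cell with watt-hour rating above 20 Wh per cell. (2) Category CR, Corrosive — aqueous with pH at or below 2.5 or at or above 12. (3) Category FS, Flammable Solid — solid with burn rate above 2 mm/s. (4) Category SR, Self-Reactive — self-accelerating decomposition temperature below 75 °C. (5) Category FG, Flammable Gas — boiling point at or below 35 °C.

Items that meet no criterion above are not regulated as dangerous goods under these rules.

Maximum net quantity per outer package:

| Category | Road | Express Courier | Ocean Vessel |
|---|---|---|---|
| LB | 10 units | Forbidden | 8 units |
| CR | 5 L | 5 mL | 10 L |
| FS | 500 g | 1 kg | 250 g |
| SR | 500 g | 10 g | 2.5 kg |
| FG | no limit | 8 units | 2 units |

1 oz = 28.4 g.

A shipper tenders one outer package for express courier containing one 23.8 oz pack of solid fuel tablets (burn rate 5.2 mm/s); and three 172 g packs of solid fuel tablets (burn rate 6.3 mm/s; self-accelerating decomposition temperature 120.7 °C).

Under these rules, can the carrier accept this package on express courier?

No

Burn rate 5.2 mm/s meets the Category FS criterion (Flammable Solid), so the solid fuel tablets are Category FS.
With burn rate 6.3 mm/s (> 2 mm/s), the solid fuel tablets fall in Category FS.
Category FS net quantity: (one 23.8 oz pack = 675.92 g) + (three 172 g packs = 516 g) = 1191.92 g.
That exceeds the Category FS express courier limit of 1 kg.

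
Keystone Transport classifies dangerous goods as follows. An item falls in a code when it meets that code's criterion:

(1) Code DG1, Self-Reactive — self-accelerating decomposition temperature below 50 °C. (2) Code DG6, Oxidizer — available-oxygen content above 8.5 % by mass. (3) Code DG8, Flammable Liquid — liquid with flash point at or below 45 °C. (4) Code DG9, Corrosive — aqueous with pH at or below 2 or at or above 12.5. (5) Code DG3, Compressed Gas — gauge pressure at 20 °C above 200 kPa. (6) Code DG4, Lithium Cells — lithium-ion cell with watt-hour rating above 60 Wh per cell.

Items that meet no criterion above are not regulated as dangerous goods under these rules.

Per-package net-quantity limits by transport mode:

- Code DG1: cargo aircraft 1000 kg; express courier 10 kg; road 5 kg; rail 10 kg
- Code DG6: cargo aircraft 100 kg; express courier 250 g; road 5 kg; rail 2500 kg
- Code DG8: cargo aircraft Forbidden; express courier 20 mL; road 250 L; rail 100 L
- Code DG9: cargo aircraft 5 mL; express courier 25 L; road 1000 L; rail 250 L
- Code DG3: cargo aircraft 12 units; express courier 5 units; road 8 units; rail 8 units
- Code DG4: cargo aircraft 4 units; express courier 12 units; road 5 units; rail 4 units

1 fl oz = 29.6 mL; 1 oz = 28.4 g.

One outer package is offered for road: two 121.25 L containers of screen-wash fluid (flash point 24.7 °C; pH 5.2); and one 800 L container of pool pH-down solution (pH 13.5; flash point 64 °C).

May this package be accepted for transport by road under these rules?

Yes

Screen-wash fluid: flash point 24.7 °C ≤ 45 °C → Code DG8 (Flammable Liquid).
The pool pH-down solution has pH 13.5, which is ≥ 12.5, so it is Code DG9 (Corrosive).
Code DG8 quantity: two 121.25 L containers = 242.5 L.
242.5 L is within the road limit of 250 L for Code DG8.
Code DG9 quantity: 800 L.
That is within the Code DG9 road limit of 1000 L.
Every hazard code is within its road limit and no segregation rule is violated.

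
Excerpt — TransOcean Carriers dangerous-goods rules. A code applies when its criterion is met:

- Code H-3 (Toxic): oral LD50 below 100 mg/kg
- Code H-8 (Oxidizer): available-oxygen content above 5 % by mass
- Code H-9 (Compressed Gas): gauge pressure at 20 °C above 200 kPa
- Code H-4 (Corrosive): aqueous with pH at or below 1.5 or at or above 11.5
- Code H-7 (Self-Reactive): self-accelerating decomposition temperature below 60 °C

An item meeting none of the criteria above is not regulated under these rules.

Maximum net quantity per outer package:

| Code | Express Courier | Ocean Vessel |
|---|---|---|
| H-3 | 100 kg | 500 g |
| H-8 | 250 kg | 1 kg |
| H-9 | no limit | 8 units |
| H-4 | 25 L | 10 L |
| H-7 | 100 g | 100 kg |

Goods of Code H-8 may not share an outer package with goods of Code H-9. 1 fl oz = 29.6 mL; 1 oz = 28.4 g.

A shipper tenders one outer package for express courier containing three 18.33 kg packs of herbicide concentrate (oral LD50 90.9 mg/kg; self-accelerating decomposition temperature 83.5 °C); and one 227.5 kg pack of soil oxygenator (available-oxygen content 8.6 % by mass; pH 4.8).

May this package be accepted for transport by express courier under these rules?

Oral LD50 90.9 mg/kg meets the Code H-3 criterion (Toxic), so the herbicide concentrate is Code H-3.
The soil oxygenator has available-oxygen content 8.6 % by mass, which is > 5 % by mass, so it is Code H-8 (Oxidizer).
Code H-8 quantity: 227.5 kg.
227.5 kg is within the express courier limit of 250 kg for Code H-8.
Code H-3 quantity: three 18.33 kg packs = 54.99 kg.
54.99 kg ≤ 100 kg (express courier limit, Code H-3) — within limit.
The segregation rule (Code H-8 with Code H-9) does not apply to Code H-8 with Code H-3.
Every hazard code is within its express courier limit and no segregation rule is violated.

Yes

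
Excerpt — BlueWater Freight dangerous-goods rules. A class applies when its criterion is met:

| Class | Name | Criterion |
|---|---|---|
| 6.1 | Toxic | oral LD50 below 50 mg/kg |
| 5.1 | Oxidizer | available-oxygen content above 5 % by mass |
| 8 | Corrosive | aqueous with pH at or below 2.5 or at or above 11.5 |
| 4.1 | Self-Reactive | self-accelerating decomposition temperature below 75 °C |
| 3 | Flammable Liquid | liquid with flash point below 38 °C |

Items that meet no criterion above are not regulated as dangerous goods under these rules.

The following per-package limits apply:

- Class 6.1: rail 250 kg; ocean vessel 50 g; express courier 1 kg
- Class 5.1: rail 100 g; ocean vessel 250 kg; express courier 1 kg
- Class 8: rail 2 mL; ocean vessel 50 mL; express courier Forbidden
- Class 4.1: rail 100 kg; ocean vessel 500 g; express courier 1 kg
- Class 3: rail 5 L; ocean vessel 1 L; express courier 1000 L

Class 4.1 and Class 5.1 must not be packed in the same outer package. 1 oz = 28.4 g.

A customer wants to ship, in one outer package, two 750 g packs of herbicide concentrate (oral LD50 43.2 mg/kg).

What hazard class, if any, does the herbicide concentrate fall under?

Class 6.1

With oral LD50 43.2 mg/kg (< 50 mg/kg), the herbicide concentrate falls in Class 6.1.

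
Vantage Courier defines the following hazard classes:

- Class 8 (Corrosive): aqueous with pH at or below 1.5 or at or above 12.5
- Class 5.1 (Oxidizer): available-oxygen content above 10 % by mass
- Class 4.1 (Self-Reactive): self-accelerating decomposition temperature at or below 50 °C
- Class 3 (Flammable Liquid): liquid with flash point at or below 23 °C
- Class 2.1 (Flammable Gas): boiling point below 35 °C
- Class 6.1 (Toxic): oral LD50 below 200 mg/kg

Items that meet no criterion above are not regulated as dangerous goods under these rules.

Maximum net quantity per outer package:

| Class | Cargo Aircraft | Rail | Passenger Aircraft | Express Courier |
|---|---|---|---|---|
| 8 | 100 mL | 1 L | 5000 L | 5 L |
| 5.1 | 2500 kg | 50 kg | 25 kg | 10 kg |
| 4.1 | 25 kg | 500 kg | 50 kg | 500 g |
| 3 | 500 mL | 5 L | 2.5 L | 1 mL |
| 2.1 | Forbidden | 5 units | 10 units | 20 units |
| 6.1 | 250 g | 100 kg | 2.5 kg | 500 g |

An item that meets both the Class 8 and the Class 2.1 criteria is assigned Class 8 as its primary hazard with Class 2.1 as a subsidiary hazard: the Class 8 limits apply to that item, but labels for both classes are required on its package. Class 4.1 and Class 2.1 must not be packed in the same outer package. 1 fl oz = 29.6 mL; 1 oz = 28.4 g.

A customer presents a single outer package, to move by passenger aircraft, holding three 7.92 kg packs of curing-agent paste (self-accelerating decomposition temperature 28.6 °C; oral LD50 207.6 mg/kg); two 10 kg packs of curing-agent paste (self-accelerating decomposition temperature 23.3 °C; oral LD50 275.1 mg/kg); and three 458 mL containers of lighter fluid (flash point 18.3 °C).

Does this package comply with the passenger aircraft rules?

With self-accelerating decomposition temperature 28.6 °C (≤ 50 °C), the curing-agent paste falls in Class 4.1.
With self-accelerating decomposition temperature 23.3 °C (≤ 50 °C), the curing-agent paste falls in Class 4.1.
The lighter fluid has flash point 18.3 °C, which is ≤ 23 °C, so it is Class 3 (Flammable Liquid).
Total Class 4.1: (three 7.92 kg packs = 23.76 kg) + (two 10 kg packs = 20 kg) = 43.76 kg.
43.76 kg ≤ 50 kg (passenger aircraft limit, Class 4.1) — within limit.
Class 3 quantity: three 458 mL containers = 1.374 L.
1.374 L is within the passenger aircraft limit of 2.5 L for Class 3.
The segregation rule (Class 4.1 with Class 2.1) does not apply to Class 4.1 with Class 3.
Every hazard class is within its passenger aircraft limit and no segregation rule is violated.

Yes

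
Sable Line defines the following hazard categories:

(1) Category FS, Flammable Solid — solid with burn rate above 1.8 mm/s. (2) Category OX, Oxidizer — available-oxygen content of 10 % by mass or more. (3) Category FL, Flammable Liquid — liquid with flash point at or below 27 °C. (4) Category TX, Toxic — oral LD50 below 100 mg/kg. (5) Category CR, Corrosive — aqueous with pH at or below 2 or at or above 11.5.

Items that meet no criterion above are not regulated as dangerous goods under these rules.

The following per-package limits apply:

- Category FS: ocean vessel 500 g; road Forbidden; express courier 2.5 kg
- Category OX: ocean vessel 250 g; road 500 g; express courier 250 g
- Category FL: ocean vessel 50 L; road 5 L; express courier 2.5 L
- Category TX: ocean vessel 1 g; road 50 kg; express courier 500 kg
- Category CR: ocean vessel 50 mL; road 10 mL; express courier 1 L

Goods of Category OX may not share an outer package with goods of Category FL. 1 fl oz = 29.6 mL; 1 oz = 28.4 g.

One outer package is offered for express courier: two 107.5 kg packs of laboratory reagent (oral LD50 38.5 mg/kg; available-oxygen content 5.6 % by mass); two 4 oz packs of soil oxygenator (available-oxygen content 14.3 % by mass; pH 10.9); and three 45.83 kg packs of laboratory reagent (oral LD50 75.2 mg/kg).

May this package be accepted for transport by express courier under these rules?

Yes

Oral LD50 38.5 mg/kg meets the Category TX criterion (Toxic), so the laboratory reagent is Category TX.
Soil oxygenator: available-oxygen content 14.3 % by mass ≥ 10 % by mass → Category OX (Oxidizer).
With oral LD50 75.2 mg/kg (< 100 mg/kg), the laboratory reagent falls in Category TX.
Category OX quantity: two 4 oz packs = 227.2 g.
227.2 g is within the express courier limit of 250 g for Category OX.
Total Category TX: (two 107.5 kg packs = 215 kg) + (three 45.83 kg packs = 137.49 kg) = 352.49 kg.
That is within the Category TX express courier limit of 500 kg.
The segregation rule (Category OX with Category FL) does not apply to Category OX with Category TX.
Every hazard category is within its express courier limit and no segregation rule is violated.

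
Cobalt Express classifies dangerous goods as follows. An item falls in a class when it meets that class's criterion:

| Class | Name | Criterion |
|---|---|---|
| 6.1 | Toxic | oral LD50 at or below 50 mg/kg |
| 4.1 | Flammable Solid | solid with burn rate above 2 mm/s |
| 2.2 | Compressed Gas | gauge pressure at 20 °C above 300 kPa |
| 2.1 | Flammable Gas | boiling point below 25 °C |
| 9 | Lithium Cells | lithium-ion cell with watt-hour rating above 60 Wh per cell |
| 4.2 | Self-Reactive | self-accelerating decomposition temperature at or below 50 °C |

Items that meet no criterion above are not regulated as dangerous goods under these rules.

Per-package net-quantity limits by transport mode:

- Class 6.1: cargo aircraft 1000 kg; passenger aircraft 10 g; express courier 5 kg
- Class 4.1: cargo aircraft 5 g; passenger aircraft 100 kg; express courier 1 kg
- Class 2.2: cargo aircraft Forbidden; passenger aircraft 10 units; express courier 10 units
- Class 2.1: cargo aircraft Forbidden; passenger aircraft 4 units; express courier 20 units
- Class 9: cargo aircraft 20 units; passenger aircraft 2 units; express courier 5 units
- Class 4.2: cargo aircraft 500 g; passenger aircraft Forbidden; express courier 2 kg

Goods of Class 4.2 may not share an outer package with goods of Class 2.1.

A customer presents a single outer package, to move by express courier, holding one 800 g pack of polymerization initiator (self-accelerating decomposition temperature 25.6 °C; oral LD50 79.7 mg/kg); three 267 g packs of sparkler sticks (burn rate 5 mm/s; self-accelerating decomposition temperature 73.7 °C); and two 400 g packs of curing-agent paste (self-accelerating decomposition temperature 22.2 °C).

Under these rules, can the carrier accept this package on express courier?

Yes

Self-accelerating decomposition temperature 25.6 °C meets the Class 4.2 criterion (Self-Reactive), so the polymerization initiator is Class 4.2.
Burn rate 5 mm/s meets the Class 4.1 criterion (Flammable Solid), so the sparkler sticks are Class 4.1.
Self-accelerating decomposition temperature 22.2 °C meets the Class 4.2 criterion (Self-Reactive), so the curing-agent paste is Class 4.2.
Class 4.2 net quantity: 800 g + (two 400 g packs = 800 g) = 1.6 kg.
That is within the Class 4.2 express courier limit of 2 kg.
Class 4.1 quantity: three 267 g packs = 801 g.
That is within the Class 4.1 express courier limit of 1 kg.
The segregation rule (Class 4.2 with Class 2.1) does not apply to Class 4.2 with Class 4.1.
Every hazard class is within its express courier limit and no segregation rule is violated.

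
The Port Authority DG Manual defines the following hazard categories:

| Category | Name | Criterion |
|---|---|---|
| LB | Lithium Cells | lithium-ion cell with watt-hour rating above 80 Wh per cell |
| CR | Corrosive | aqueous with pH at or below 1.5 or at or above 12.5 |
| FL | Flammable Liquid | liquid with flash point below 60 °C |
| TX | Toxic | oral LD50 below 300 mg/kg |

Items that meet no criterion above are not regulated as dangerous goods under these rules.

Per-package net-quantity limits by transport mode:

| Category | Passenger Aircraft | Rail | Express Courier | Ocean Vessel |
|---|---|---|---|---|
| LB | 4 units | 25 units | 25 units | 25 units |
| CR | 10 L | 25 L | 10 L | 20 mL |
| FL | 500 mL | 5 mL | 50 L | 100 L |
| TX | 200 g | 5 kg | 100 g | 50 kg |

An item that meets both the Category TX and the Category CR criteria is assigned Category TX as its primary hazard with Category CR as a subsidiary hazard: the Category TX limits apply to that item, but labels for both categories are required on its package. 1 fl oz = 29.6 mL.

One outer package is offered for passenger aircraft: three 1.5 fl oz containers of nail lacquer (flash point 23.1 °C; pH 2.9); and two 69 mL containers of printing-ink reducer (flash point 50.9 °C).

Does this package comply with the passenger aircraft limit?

Yes

With flash point 23.1 °C (< 60 °C), the nail lacquer falls in Category FL.
Flash point 50.9 °C meets the Category FL criterion (Flammable Liquid), so the printing-ink reducer is Category FL.
Category FL net quantity: (three 1.5 fl oz containers = 133.2 mL) + (two 69 mL containers = 138 mL) = 271.2 mL.
That is within the Category FL passenger aircraft limit of 500 mL.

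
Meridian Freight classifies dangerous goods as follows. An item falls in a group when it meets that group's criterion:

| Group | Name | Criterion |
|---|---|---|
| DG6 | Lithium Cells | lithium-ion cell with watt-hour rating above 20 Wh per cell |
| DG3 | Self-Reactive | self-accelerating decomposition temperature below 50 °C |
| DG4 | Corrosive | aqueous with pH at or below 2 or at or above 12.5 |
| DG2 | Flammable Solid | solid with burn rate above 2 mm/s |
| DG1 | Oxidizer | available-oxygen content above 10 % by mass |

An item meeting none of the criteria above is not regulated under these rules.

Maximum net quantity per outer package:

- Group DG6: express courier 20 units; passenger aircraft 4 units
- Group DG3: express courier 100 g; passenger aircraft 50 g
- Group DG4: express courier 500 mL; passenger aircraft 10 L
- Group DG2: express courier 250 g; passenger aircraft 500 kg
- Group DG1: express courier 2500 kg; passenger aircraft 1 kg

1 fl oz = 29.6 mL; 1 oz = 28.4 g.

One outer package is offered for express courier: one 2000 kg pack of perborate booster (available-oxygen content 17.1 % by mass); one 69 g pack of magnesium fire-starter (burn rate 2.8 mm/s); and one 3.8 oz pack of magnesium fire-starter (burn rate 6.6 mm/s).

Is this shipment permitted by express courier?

Yes

Available-oxygen content 17.1 % by mass meets the Group DG1 criterion (Oxidizer), so the perborate booster is Group DG1.
The magnesium fire-starter has burn rate 2.8 mm/s, which is > 2 mm/s, so it is Group DG2 (Flammable Solid).
Burn rate 6.6 mm/s meets the Group DG2 criterion (Flammable Solid), so the magnesium fire-starter is Group DG2.
Group DG2 net quantity: 69 g + (one 3.8 oz pack = 107.92 g) = 176.92 g.
176.92 g is within the express courier limit of 250 g for Group DG2.
Group DG1 quantity: 2000 kg.
2000 kg ≤ 2500 kg (express courier limit, Group DG1) — within limit.
Every hazard group is within its express courier limit and no segregation rule is violated.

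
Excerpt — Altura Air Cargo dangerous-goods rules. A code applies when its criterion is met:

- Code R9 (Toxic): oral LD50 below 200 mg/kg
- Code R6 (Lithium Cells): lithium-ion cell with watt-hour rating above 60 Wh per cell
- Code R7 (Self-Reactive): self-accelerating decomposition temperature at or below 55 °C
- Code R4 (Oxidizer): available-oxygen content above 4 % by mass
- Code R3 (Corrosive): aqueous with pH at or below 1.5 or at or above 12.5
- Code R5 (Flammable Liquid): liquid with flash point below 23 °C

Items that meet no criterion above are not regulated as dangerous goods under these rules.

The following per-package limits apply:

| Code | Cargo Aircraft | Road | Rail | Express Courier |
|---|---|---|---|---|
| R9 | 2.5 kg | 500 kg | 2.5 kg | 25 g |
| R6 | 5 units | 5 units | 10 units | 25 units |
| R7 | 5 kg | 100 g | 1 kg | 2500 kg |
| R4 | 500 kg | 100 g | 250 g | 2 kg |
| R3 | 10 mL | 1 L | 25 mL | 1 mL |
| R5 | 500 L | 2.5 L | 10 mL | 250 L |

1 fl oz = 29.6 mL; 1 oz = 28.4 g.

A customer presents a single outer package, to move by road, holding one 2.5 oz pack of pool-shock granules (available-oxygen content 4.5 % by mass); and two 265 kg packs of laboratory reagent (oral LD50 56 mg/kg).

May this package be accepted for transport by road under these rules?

Available-oxygen content 4.5 % by mass meets the Code R4 criterion (Oxidizer), so the pool-shock granules are Code R4.
With oral LD50 56 mg/kg (< 200 mg/kg), the laboratory reagent falls in Code R9.
Code R4 quantity: one 2.5 oz pack = 71 g.
71 g ≤ 100 g (road limit, Code R4) — within limit.
Code R9 quantity: two 265 kg packs = 530 kg.
530 kg exceeds the road limit of 500 kg for Code R9.

No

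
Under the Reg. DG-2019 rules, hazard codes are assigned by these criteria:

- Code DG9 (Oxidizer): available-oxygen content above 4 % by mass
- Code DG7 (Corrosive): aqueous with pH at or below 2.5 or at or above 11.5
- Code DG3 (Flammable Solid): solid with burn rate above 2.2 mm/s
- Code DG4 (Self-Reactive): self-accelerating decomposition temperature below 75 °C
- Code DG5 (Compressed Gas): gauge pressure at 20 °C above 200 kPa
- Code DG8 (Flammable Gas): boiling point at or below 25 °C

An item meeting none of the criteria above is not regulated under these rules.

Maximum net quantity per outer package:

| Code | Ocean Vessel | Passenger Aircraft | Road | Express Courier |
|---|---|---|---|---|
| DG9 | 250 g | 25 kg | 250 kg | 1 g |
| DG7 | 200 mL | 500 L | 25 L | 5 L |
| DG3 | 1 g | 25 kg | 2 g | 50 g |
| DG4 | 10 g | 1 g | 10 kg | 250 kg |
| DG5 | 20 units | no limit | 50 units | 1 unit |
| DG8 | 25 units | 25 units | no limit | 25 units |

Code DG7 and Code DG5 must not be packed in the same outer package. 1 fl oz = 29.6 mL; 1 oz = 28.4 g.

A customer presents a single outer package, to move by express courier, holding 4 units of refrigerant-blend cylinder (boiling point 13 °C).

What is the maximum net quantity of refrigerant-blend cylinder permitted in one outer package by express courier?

25 units

The refrigerant-blend cylinder has boiling point 13 °C, which is ≤ 25 °C, so it is Code DG8 (Flammable Gas).
The express courier limit for Code DG8 is 25 units.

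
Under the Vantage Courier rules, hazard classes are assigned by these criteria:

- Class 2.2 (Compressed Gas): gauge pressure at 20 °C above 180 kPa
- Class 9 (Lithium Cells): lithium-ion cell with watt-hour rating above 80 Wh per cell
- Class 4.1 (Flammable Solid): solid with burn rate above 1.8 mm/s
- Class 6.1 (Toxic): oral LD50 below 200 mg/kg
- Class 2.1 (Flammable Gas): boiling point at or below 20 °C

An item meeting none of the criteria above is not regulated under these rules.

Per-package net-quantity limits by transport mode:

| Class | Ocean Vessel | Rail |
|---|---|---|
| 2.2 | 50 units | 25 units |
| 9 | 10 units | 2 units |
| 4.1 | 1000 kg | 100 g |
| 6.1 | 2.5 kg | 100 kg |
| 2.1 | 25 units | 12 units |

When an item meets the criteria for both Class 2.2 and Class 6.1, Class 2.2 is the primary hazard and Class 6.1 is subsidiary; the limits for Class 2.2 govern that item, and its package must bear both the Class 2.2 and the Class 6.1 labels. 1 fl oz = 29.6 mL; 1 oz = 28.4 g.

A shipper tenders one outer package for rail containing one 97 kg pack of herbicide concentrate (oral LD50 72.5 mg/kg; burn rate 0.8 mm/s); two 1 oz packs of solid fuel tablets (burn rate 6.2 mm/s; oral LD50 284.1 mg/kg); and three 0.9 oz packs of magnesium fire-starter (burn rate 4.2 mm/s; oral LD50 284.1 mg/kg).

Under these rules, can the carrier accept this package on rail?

Herbicide concentrate: oral LD50 72.5 mg/kg < 200 mg/kg → Class 6.1 (Toxic).
Burn rate 6.2 mm/s meets the Class 4.1 criterion (Flammable Solid), so the solid fuel tablets are Class 4.1.
Burn rate 4.2 mm/s meets the Class 4.1 criterion (Flammable Solid), so the magnesium fire-starter is Class 4.1.
Class 4.1 net quantity: (two 1 oz packs = 56.8 g) + (three 0.9 oz packs = 76.68 g) = 133.48 g.
133.48 g > 100 g (rail limit, Class 4.1) — over the limit.
Class 6.1 quantity: 97 kg.
97 kg ≤ 100 kg (rail limit, Class 6.1) — within limit.

No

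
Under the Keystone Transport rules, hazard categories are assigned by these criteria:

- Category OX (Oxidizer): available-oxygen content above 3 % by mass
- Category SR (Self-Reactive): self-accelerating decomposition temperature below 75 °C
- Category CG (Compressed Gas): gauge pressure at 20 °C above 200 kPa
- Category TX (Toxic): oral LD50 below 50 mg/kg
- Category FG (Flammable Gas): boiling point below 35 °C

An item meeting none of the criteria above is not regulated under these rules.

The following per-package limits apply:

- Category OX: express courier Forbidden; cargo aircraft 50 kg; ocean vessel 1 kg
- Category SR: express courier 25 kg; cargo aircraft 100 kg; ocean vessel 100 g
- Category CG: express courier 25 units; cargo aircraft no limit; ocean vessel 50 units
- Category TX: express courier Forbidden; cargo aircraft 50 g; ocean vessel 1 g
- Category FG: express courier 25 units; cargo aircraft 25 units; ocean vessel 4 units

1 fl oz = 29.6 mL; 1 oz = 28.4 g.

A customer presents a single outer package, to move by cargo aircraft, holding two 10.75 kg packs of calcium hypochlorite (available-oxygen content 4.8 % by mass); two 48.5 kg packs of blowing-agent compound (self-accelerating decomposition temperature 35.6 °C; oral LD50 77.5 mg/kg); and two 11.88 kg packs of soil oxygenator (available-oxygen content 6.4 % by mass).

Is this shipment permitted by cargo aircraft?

Calcium hypochlorite: available-oxygen content 4.8 % by mass > 3 % by mass → Category OX (Oxidizer).
Blowing-agent compound: self-accelerating decomposition temperature 35.6 °C < 75 °C → Category SR (Self-Reactive).
With available-oxygen content 6.4 % by mass (> 3 % by mass), the soil oxygenator falls in Category OX.
Total Category OX: (two 10.75 kg packs = 21.5 kg) + (two 11.88 kg packs = 23.76 kg) = 45.26 kg.
45.26 kg ≤ 50 kg (cargo aircraft limit, Category OX) — within limit.
Category SR quantity: two 48.5 kg packs = 97 kg.
97 kg ≤ 100 kg (cargo aircraft limit, Category SR) — within limit.
Every hazard category is within its cargo aircraft limit and no segregation rule is violated.

Yes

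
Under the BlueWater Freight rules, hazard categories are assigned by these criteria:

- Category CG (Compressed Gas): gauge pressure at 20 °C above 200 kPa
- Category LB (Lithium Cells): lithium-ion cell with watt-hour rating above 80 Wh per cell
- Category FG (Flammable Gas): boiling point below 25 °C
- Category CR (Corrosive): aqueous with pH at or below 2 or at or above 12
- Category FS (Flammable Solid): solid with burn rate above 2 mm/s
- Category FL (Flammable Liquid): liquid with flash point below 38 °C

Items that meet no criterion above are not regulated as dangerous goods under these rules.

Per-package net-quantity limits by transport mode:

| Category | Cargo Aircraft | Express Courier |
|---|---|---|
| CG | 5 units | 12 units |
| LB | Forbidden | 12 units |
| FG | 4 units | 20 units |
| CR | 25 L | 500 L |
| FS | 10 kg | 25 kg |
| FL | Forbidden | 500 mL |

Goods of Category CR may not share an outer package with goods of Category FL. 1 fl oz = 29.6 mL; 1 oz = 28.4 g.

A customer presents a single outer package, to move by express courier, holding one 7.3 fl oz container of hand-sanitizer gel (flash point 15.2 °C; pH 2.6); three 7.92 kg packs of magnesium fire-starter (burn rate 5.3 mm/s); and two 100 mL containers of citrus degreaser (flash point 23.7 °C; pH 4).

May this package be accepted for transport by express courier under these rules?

Flash point 15.2 °C meets the Category FL criterion (Flammable Liquid), so the hand-sanitizer gel is Category FL.
Burn rate 5.3 mm/s meets the Category FS criterion (Flammable Solid), so the magnesium fire-starter is Category FS.
Flash point 23.7 °C meets the Category FL criterion (Flammable Liquid), so the citrus degreaser is Category FL.
Category FL net quantity: (one 7.3 fl oz container = 216.08 mL) + (two 100 mL containers = 200 mL) = 416.08 mL.
That is within the Category FL express courier limit of 500 mL.
Category FS quantity: three 7.92 kg packs = 23.76 kg.
That is within the Category FS express courier limit of 25 kg.
The segregation rule (Category CR with Category FL) does not apply to Category FL with Category FS.
Every hazard category is within its express courier limit and no segregation rule is violated.

Yes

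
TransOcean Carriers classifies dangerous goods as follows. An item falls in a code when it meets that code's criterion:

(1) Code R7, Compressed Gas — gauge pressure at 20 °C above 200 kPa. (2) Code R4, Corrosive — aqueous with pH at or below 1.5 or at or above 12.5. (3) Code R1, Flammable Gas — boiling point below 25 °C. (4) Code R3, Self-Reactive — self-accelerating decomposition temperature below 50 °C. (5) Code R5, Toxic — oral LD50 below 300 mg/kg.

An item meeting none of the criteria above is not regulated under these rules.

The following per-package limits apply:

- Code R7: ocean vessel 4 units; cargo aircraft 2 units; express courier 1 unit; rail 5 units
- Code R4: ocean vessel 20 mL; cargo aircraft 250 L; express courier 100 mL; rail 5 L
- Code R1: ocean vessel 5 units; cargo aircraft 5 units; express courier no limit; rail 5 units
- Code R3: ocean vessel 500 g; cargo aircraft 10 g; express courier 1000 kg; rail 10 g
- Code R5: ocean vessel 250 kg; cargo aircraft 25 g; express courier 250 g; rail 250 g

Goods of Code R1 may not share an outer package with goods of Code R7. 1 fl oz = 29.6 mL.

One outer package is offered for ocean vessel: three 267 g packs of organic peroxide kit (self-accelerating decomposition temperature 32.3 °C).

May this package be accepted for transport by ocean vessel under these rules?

No

Self-accelerating decomposition temperature 32.3 °C meets the Code R3 criterion (Self-Reactive), so the organic peroxide kit is Code R3.
Code R3 quantity: three 267 g packs = 801 g.
801 g > 500 g (ocean vessel limit, Code R3) — over the limit.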